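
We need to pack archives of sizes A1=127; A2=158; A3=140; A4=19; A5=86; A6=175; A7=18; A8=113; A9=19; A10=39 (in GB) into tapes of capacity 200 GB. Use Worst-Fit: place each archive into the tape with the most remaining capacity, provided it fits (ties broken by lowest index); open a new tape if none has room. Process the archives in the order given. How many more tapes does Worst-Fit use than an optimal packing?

1

Worst-Fit: [127,19] [158] [140] [86,18,19] [175] [113,39] → 6 tapes.
Total size 894 GB; any packing needs at least ⌈894/200⌉ = 5 tapes.
An optimal packing achieves that bound: [175,19] [158,39] [140,19,18] [127] [113,86] → 5 tapes.
Excess: 6 − 5 = 1.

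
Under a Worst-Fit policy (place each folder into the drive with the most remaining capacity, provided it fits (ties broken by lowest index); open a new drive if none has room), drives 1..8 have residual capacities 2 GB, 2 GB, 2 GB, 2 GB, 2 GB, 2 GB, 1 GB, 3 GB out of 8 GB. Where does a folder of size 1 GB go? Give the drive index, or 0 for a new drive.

8

Drives with room: drive 1 (2 GB), drive 2 (2 GB), drive 3 (2 GB), drive 4 (2 GB), drive 5 (2 GB), drive 6 (2 GB), drive 7 (1 GB), drive 8 (3 GB).
Most room is drive 8 with 3 GB free.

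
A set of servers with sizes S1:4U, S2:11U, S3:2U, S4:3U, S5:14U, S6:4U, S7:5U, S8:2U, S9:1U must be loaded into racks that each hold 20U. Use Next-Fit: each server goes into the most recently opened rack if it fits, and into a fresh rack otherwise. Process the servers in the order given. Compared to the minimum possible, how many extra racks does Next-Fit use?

0

Next-Fit: [4,11,2,3] [14,4] [5,2,1] → 3 racks.
Total size 46U; any packing needs at least ⌈46/20⌉ = 3 racks.
So 3 is already optimal.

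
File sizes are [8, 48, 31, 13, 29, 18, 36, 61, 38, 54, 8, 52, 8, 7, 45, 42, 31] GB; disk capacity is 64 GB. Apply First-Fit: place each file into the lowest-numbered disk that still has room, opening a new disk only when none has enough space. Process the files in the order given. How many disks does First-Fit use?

11 disks

Put 8 GB in disk 1; 56 GB remain.
Put 48 GB in disk 1; 8 GB remain.
Put 31 GB in disk 2; 33 GB remain.
Put 13 GB in disk 2; 20 GB remain.
Put 29 GB in disk 3; 35 GB remain.
Put 18 GB in disk 2; 2 GB remain.
Put 36 GB in disk 4; 28 GB remain.
Put 61 GB in disk 5; 3 GB remain.
Put 38 GB in disk 6; 26 GB remain.
Put 54 GB in disk 7; 10 GB remain.
Put 8 GB in disk 1; 0 GB remain.
Put 52 GB in disk 8; 12 GB remain.
Put 8 GB in disk 3; 27 GB remain.
Put 7 GB in disk 3; 20 GB remain.
Put 45 GB in disk 9; 19 GB remain.
Put 42 GB in disk 10; 22 GB remain.
Put 31 GB in disk 11; 33 GB remain.
Final disks: [8,48,8] [31,13,18] [29,8,7] [36] [61] [38] [54] [52] [45] [42] [31].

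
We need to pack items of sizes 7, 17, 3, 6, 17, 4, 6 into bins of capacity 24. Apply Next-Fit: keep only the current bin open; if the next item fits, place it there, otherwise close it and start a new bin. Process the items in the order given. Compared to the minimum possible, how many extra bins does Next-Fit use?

1

Next-Fit: [7,17] [3,6] [17,4] [6] → 4 bins.
Total size 60; any packing needs at least ⌈60/24⌉ = 3 bins.
An optimal packing achieves that bound: [17,7] [17,6] [6,4,3] → 3 bins.
Excess: 4 − 3 = 1.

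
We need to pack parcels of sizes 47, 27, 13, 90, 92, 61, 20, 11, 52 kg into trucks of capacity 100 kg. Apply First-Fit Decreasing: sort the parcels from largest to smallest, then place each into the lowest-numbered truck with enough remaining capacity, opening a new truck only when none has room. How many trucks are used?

5 trucks

Sorted descending: 92, 90, 61, 52, 47, 27, 20, 13, 11.
Put 92 kg in truck 1; 8 kg remain.
Put 90 kg in truck 2; 10 kg remain.
Put 61 kg in truck 3; 39 kg remain.
Put 52 kg in truck 4; 48 kg remain.
Put 47 kg in truck 4; 1 kg remain.
Put 27 kg in truck 3; 12 kg remain.
Put 20 kg in truck 5; 80 kg remain.
Put 13 kg in truck 5; 67 kg remain.
Put 11 kg in truck 3; 1 kg remain.
Final trucks: [92] [90] [61,27,11] [52,47] [20,13].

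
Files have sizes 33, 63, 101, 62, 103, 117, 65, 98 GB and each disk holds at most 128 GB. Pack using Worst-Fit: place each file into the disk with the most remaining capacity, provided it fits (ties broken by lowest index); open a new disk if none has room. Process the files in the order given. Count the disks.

6

disk 1: place 33 GB, 95 GB left
disk 1: place 63 GB, 32 GB left
disk 2: place 101 GB, 27 GB left
disk 3: place 62 GB, 66 GB left
disk 4: place 103 GB, 25 GB left
disk 5: place 117 GB, 11 GB left
disk 3: place 65 GB, 1 GB left
disk 6: place 98 GB, 30 GB left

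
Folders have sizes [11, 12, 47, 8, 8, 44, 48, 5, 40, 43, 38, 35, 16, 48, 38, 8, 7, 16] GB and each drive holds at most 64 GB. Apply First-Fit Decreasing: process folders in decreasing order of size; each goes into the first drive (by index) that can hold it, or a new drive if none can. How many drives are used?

Sorted descending: 48, 48, 47, 44, 43, 40, 38, 38, 35, 16, 16, 12, 11, 8, 8, 8, 7, 5.
Put 48 GB in drive 1; 16 GB remain.
Put 48 GB in drive 2; 16 GB remain.
Put 47 GB in drive 3; 17 GB remain.
Put 44 GB in drive 4; 20 GB remain.
Put 43 GB in drive 5; 21 GB remain.
Put 40 GB in drive 6; 24 GB remain.
Put 38 GB in drive 7; 26 GB remain.
Put 38 GB in drive 8; 26 GB remain.
Put 35 GB in drive 9; 29 GB remain.
Put 16 GB in drive 1; 0 GB remain.
Put 16 GB in drive 2; 0 GB remain.
Put 12 GB in drive 3; 5 GB remain.
Put 11 GB in drive 4; 9 GB remain.
Put 8 GB in drive 4; 1 GB remain.
Put 8 GB in drive 5; 13 GB remain.
Put 8 GB in drive 5; 5 GB remain.
Put 7 GB in drive 6; 17 GB remain.
Put 5 GB in drive 3; 0 GB remain.

9 drives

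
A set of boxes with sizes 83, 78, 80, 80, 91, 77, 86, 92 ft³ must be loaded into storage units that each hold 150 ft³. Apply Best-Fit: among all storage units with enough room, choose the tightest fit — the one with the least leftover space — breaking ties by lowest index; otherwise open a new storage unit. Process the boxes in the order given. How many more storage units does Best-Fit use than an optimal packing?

0

Best-Fit: [83] [78] [80] [80] [91] [77] [86] [92] → 8 storage units.
8 boxes exceed 75 ft³ (half the capacity), and no two of those can share a storage unit, so at least 8 storage units are needed.
So 8 is already optimal.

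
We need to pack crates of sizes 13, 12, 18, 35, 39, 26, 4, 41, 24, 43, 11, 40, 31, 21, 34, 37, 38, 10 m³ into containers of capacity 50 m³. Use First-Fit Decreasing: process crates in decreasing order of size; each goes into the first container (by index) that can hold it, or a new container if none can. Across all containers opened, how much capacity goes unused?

Sorted descending: 43, 41, 40, 39, 38, 37, 35, 34, 31, 26, 24, 21, 18, 13, 12, 11, 10, 4.
Put 43 m³ in container 1; 7 m³ remain.
Put 41 m³ in container 2; 9 m³ remain.
Put 40 m³ in container 3; 10 m³ remain.
Put 39 m³ in container 4; 11 m³ remain.
Put 38 m³ in container 5; 12 m³ remain.
Put 37 m³ in container 6; 13 m³ remain.
Put 35 m³ in container 7; 15 m³ remain.
Put 34 m³ in container 8; 16 m³ remain.
Put 31 m³ in container 9; 19 m³ remain.
Put 26 m³ in container 10; 24 m³ remain.
Put 24 m³ in container 10; 0 m³ remain.
Put 21 m³ in container 11; 29 m³ remain.
Put 18 m³ in container 9; 1 m³ remain.
Put 13 m³ in container 6; 0 m³ remain.
Put 12 m³ in container 5; 0 m³ remain.
Put 11 m³ in container 4; 0 m³ remain.
Put 10 m³ in container 3; 0 m³ remain.
Put 4 m³ in container 1; 3 m³ remain.
11 containers × 50 m³ = 550 m³; used 477 m³; unused 73 m³.

73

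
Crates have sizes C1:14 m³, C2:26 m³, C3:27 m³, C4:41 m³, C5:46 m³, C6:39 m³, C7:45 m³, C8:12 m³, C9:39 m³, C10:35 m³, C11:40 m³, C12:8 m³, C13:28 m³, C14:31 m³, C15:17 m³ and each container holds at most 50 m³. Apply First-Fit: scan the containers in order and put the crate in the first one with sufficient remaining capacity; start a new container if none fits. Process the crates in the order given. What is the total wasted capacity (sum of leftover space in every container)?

C1 (14 m³) → container 1 (remaining 36 m³)
C2 (26 m³) → container 1 (remaining 10 m³)
C3 (27 m³) → container 2 (remaining 23 m³)
C4 (41 m³) → container 3 (remaining 9 m³)
C5 (46 m³) → container 4 (remaining 4 m³)
C6 (39 m³) → container 5 (remaining 11 m³)
C7 (45 m³) → container 6 (remaining 5 m³)
C8 (12 m³) → container 2 (remaining 11 m³)
C9 (39 m³) → container 7 (remaining 11 m³)
C10 (35 m³) → container 8 (remaining 15 m³)
C11 (40 m³) → container 9 (remaining 10 m³)
C12 (8 m³) → container 1 (remaining 2 m³)
C13 (28 m³) → container 10 (remaining 22 m³)
C14 (31 m³) → container 11 (remaining 19 m³)
C15 (17 m³) → container 10 (remaining 5 m³)
11 containers × 50 m³ = 550 m³; used 448 m³; unused 102 m³.

102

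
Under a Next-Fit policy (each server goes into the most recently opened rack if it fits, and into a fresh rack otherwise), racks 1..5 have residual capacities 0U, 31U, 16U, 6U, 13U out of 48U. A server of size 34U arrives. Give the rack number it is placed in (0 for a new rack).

0

Next-Fit only looks at rack 5, which has 13U free.
34U does not fit, so a new rack is opened.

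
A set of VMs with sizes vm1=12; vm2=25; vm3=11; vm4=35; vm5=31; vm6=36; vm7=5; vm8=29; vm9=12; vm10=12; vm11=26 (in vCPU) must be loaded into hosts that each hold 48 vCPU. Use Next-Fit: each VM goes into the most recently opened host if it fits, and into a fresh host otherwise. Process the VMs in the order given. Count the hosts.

Put vm1 (12 vCPU) in host 1; 36 vCPU remain.
Put vm2 (25 vCPU) in host 1; 11 vCPU remain.
Put vm3 (11 vCPU) in host 1; 0 vCPU remain.
Put vm4 (35 vCPU) in host 2; 13 vCPU remain.
Put vm5 (31 vCPU) in host 3; 17 vCPU remain.
Put vm6 (36 vCPU) in host 4; 12 vCPU remain.
Put vm7 (5 vCPU) in host 4; 7 vCPU remain.
Put vm8 (29 vCPU) in host 5; 19 vCPU remain.
Put vm9 (12 vCPU) in host 5; 7 vCPU remain.
Put vm10 (12 vCPU) in host 6; 36 vCPU remain.
Put vm11 (26 vCPU) in host 6; 10 vCPU remain.
Final hosts: [12,25,11] [35] [31] [36,5] [29,12] [12,26].

6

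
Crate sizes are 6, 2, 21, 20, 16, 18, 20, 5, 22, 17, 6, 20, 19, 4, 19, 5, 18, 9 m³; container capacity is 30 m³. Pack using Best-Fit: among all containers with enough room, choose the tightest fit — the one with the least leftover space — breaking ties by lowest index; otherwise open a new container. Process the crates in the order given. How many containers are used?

Put 6 m³ in container 1; 24 m³ remain.
Put 2 m³ in container 1; 22 m³ remain.
Put 21 m³ in container 1; 1 m³ remain.
Put 20 m³ in container 2; 10 m³ remain.
Put 16 m³ in container 3; 14 m³ remain.
Put 18 m³ in container 4; 12 m³ remain.
Put 20 m³ in container 5; 10 m³ remain.
Put 5 m³ in container 2; 5 m³ remain.
Put 22 m³ in container 6; 8 m³ remain.
Put 17 m³ in container 7; 13 m³ remain.
Put 6 m³ in container 6; 2 m³ remain.
Put 20 m³ in container 8; 10 m³ remain.
Put 19 m³ in container 9; 11 m³ remain.
Put 4 m³ in container 2; 1 m³ remain.
Put 19 m³ in container 10; 11 m³ remain.
Put 5 m³ in container 5; 5 m³ remain.
Put 18 m³ in container 11; 12 m³ remain.
Put 9 m³ in container 8; 1 m³ remain.

11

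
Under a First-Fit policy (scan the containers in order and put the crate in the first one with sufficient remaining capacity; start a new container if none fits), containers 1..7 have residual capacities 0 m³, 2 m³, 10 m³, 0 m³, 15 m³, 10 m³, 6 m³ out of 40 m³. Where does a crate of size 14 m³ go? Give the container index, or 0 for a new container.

5

Containers with room: container 5 (15 m³).
The first with room is container 5.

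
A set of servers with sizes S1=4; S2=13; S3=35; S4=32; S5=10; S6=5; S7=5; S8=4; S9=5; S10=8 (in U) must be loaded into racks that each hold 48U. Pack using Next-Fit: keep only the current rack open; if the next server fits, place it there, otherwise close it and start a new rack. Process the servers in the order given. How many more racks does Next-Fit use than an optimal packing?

Next-Fit: [4,13] [35] [32,10,5] [5,4,5,8] → 4 racks.
Total size 121U; any packing needs at least ⌈121/48⌉ = 3 racks.
An optimal packing achieves that bound: [35,13] [32,10,5] [8,5,5,4,4] → 3 racks.
Excess: 4 − 3 = 1.

1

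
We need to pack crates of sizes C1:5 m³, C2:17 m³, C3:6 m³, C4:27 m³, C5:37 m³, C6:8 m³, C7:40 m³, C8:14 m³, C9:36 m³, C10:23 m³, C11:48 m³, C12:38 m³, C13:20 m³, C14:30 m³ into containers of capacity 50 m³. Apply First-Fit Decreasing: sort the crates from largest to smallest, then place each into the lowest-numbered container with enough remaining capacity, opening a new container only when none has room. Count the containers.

8

Sorted descending: 48, 40, 38, 37, 36, 30, 27, 23, 20, 17, 14, 8, 6, 5.
48 m³ → container 1 (remaining 2 m³)
40 m³ → container 2 (remaining 10 m³)
38 m³ → container 3 (remaining 12 m³)
37 m³ → container 4 (remaining 13 m³)
36 m³ → container 5 (remaining 14 m³)
30 m³ → container 6 (remaining 20 m³)
27 m³ → container 7 (remaining 23 m³)
23 m³ → container 7 (remaining 0 m³)
20 m³ → container 6 (remaining 0 m³)
17 m³ → container 8 (remaining 33 m³)
14 m³ → container 5 (remaining 0 m³)
8 m³ → container 2 (remaining 2 m³)
6 m³ → container 3 (remaining 6 m³)
5 m³ → container 3 (remaining 1 m³)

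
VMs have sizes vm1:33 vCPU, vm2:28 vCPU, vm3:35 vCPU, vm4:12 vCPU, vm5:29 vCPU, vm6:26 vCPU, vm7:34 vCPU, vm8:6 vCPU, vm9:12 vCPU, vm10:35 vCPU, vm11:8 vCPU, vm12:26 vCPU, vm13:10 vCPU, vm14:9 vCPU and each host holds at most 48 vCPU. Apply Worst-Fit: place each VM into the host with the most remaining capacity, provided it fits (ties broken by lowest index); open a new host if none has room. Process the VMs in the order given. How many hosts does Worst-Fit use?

8

vm1 (33 vCPU) → host 1 (remaining 15 vCPU)
vm2 (28 vCPU) → host 2 (remaining 20 vCPU)
vm3 (35 vCPU) → host 3 (remaining 13 vCPU)
vm4 (12 vCPU) → host 2 (remaining 8 vCPU)
vm5 (29 vCPU) → host 4 (remaining 19 vCPU)
vm6 (26 vCPU) → host 5 (remaining 22 vCPU)
vm7 (34 vCPU) → host 6 (remaining 14 vCPU)
vm8 (6 vCPU) → host 5 (remaining 16 vCPU)
vm9 (12 vCPU) → host 4 (remaining 7 vCPU)
vm10 (35 vCPU) → host 7 (remaining 13 vCPU)
vm11 (8 vCPU) → host 5 (remaining 8 vCPU)
vm12 (26 vCPU) → host 8 (remaining 22 vCPU)
vm13 (10 vCPU) → host 8 (remaining 12 vCPU)
vm14 (9 vCPU) → host 1 (remaining 6 vCPU)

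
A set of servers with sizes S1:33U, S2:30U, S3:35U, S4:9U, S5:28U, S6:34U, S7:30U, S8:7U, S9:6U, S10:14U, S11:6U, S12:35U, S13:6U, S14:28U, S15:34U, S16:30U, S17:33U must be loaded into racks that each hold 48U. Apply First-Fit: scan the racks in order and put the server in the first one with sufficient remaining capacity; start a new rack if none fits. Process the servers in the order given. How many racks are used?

rack 1: place S1 (33U), 15U left
rack 2: place S2 (30U), 18U left
rack 3: place S3 (35U), 13U left
rack 1: place S4 (9U), 6U left
rack 4: place S5 (28U), 20U left
rack 5: place S6 (34U), 14U left
rack 6: place S7 (30U), 18U left
rack 2: place S8 (7U), 11U left
rack 1: place S9 (6U), 0U left
rack 4: place S10 (14U), 6U left
rack 2: place S11 (6U), 5U left
rack 7: place S12 (35U), 13U left
rack 3: place S13 (6U), 7U left
rack 8: place S14 (28U), 20U left
rack 9: place S15 (34U), 14U left
rack 10: place S16 (30U), 18U left
rack 11: place S17 (33U), 15U left

11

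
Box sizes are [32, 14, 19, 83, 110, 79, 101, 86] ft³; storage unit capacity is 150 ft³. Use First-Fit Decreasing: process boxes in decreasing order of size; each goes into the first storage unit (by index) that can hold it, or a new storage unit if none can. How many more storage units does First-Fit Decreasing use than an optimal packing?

First-Fit Decreasing: [110,32] [101,19,14] [86] [83] [79] → 5 storage units.
5 boxes exceed 75 ft³ (half the capacity), and no two of those can share a storage unit, so at least 5 storage units are needed.
So 5 is already optimal.

0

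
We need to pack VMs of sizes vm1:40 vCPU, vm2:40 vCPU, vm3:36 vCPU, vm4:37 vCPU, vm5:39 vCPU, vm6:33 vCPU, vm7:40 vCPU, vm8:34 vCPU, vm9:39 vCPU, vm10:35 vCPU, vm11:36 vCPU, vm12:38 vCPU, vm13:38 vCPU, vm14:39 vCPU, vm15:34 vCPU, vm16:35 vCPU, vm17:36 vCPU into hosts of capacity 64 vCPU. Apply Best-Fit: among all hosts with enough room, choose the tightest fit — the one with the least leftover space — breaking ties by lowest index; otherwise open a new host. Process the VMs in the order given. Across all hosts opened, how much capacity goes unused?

459

vm1 (40 vCPU) → host 1 (remaining 24 vCPU)
vm2 (40 vCPU) → host 2 (remaining 24 vCPU)
vm3 (36 vCPU) → host 3 (remaining 28 vCPU)
vm4 (37 vCPU) → host 4 (remaining 27 vCPU)
vm5 (39 vCPU) → host 5 (remaining 25 vCPU)
vm6 (33 vCPU) → host 6 (remaining 31 vCPU)
vm7 (40 vCPU) → host 7 (remaining 24 vCPU)
vm8 (34 vCPU) → host 8 (remaining 30 vCPU)
vm9 (39 vCPU) → host 9 (remaining 25 vCPU)
vm10 (35 vCPU) → host 10 (remaining 29 vCPU)
vm11 (36 vCPU) → host 11 (remaining 28 vCPU)
vm12 (38 vCPU) → host 12 (remaining 26 vCPU)
vm13 (38 vCPU) → host 13 (remaining 26 vCPU)
vm14 (39 vCPU) → host 14 (remaining 25 vCPU)
vm15 (34 vCPU) → host 15 (remaining 30 vCPU)
vm16 (35 vCPU) → host 16 (remaining 29 vCPU)
vm17 (36 vCPU) → host 17 (remaining 28 vCPU)
17 hosts × 64 vCPU = 1088 vCPU; used 629 vCPU; unused 459 vCPU.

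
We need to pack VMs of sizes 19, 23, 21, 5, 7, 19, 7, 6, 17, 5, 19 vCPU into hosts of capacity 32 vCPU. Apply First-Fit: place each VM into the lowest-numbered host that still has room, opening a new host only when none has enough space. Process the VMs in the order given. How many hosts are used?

6 hosts

Put 19 vCPU in host 1; 13 vCPU remain.
Put 23 vCPU in host 2; 9 vCPU remain.
Put 21 vCPU in host 3; 11 vCPU remain.
Put 5 vCPU in host 1; 8 vCPU remain.
Put 7 vCPU in host 1; 1 vCPU remain.
Put 19 vCPU in host 4; 13 vCPU remain.
Put 7 vCPU in host 2; 2 vCPU remain.
Put 6 vCPU in host 3; 5 vCPU remain.
Put 17 vCPU in host 5; 15 vCPU remain.
Put 5 vCPU in host 3; 0 vCPU remain.
Put 19 vCPU in host 6; 13 vCPU remain.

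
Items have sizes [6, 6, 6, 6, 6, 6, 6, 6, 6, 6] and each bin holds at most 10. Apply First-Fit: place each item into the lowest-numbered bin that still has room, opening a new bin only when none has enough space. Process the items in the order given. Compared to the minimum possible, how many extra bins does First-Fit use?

0

First-Fit: [6] [6] [6] [6] [6] [6] [6] [6] [6] [6] → 10 bins.
10 items exceed 5 (half the capacity), and no two of those can share a bin, so at least 10 bins are needed.
So 10 is already optimal.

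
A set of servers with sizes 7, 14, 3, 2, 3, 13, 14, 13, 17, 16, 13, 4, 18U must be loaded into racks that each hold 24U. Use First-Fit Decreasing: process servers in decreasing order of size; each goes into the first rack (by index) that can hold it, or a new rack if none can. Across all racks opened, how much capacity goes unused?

Sorted descending: 18, 17, 16, 14, 14, 13, 13, 13, 7, 4, 3, 3, 2.
rack 1: place 18U, 6U left
rack 2: place 17U, 7U left
rack 3: place 16U, 8U left
rack 4: place 14U, 10U left
rack 5: place 14U, 10U left
rack 6: place 13U, 11U left
rack 7: place 13U, 11U left
rack 8: place 13U, 11U left
rack 2: place 7U, 0U left
rack 1: place 4U, 2U left
rack 3: place 3U, 5U left
rack 3: place 3U, 2U left
rack 1: place 2U, 0U left
8 racks × 24U = 192U; used 137U; unused 55U.

55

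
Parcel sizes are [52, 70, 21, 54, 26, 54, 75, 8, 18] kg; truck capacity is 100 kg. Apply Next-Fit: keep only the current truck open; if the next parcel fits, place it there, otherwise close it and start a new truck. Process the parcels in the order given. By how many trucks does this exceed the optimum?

1

Next-Fit: [52] [70,21] [54,26] [54] [75,8] [18] → 6 trucks.
5 parcels exceed 50 kg (half the capacity), and no two of those can share a truck, so at least 5 trucks are needed.
An optimal packing achieves that bound: [75,21] [70,26] [54,18,8] [54] [52] → 5 trucks.
Excess: 6 − 5 = 1.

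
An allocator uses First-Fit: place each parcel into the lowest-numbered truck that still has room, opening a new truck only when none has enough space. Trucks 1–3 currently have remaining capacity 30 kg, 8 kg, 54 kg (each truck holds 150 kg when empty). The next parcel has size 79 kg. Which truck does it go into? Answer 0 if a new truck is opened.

0

No truck has ≥ 79 kg free, so a new truck is opened.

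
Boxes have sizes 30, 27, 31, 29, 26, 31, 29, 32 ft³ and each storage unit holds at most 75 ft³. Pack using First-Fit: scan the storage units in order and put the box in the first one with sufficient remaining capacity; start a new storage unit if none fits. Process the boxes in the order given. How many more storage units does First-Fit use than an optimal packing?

0

First-Fit: [30,27] [31,29] [26,31] [29,32] → 4 storage units.
Total size 235 ft³; any packing needs at least ⌈235/75⌉ = 4 storage units.
So 4 is already optimal.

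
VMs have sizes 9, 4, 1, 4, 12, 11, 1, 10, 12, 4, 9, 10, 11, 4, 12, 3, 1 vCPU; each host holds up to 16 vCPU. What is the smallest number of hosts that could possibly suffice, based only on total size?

8

Total size = 9 + 4 + 1 + 4 + 12 + 11 + 1 + 10 + 12 + 4 + 9 + 10 + 11 + 4 + 12 + 3 + 1 = 118 vCPU.
⌈118 / 16⌉ = 8.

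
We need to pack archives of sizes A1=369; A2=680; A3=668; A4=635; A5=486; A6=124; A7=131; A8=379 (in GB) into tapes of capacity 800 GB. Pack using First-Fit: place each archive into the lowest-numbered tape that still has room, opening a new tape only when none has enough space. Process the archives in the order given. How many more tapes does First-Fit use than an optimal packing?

1

First-Fit: [369,124,131] [680] [668] [635] [486] [379] → 6 tapes.
Total size 3472 GB; any packing needs at least ⌈3472/800⌉ = 5 tapes.
An optimal packing achieves that bound: [680] [668,131] [635,124] [486] [379,369] → 5 tapes.
Excess: 6 − 5 = 1.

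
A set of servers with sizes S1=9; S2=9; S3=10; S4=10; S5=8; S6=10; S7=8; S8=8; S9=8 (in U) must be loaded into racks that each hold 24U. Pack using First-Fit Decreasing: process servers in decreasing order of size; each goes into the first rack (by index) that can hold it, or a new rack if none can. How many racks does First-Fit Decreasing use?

4 racks

Sorted descending: 10, 10, 10, 9, 9, 8, 8, 8, 8.
10U → rack 1 (remaining 14U)
10U → rack 1 (remaining 4U)
10U → rack 2 (remaining 14U)
9U → rack 2 (remaining 5U)
9U → rack 3 (remaining 15U)
8U → rack 3 (remaining 7U)
8U → rack 4 (remaining 16U)
8U → rack 4 (remaining 8U)
8U → rack 4 (remaining 0U)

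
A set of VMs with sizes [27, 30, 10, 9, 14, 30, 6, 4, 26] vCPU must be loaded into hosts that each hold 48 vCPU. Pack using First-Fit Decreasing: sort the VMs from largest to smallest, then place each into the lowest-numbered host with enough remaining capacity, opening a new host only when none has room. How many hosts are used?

4

Sorted descending: 30, 30, 27, 26, 14, 10, 9, 6, 4.
Put 30 vCPU in host 1; 18 vCPU remain.
Put 30 vCPU in host 2; 18 vCPU remain.
Put 27 vCPU in host 3; 21 vCPU remain.
Put 26 vCPU in host 4; 22 vCPU remain.
Put 14 vCPU in host 1; 4 vCPU remain.
Put 10 vCPU in host 2; 8 vCPU remain.
Put 9 vCPU in host 3; 12 vCPU remain.
Put 6 vCPU in host 2; 2 vCPU remain.
Put 4 vCPU in host 1; 0 vCPU remain.
Final hosts: [30,14,4] [30,10,6] [27,9] [26].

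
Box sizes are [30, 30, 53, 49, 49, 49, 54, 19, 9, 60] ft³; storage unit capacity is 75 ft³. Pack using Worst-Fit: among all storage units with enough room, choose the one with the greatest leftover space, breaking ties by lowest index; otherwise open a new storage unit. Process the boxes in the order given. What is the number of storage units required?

7 storage units

30 ft³ → storage unit 1 (remaining 45 ft³)
30 ft³ → storage unit 1 (remaining 15 ft³)
53 ft³ → storage unit 2 (remaining 22 ft³)
49 ft³ → storage unit 3 (remaining 26 ft³)
49 ft³ → storage unit 4 (remaining 26 ft³)
49 ft³ → storage unit 5 (remaining 26 ft³)
54 ft³ → storage unit 6 (remaining 21 ft³)
19 ft³ → storage unit 3 (remaining 7 ft³)
9 ft³ → storage unit 4 (remaining 17 ft³)
60 ft³ → storage unit 7 (remaining 15 ft³)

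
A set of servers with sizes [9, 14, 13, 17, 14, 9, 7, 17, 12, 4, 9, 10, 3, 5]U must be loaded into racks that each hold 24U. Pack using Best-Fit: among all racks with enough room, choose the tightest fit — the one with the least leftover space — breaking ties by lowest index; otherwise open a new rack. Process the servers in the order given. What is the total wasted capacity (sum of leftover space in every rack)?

rack 1: place 9U, 15U left
rack 1: place 14U, 1U left
rack 2: place 13U, 11U left
rack 3: place 17U, 7U left
rack 4: place 14U, 10U left
rack 4: place 9U, 1U left
rack 3: place 7U, 0U left
rack 5: place 17U, 7U left
rack 6: place 12U, 12U left
rack 5: place 4U, 3U left
rack 2: place 9U, 2U left
rack 6: place 10U, 2U left
rack 5: place 3U, 0U left
rack 7: place 5U, 19U left
7 racks × 24U = 168U; used 143U; unused 25U.

25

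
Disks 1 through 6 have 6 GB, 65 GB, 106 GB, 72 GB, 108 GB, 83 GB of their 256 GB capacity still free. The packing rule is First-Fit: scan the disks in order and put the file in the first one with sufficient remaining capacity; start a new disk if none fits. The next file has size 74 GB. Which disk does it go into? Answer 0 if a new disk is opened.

Disks with room: disk 3 (106 GB), disk 5 (108 GB), disk 6 (83 GB).
The first with room is disk 3.

3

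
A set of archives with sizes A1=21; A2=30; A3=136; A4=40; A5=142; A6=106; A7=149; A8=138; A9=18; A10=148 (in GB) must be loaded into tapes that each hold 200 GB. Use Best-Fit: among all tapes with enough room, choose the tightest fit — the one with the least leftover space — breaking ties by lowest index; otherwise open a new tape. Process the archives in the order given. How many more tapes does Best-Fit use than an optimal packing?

Best-Fit: [21,30,136] [40,142,18] [106] [149] [138] [148] → 6 tapes.
6 archives exceed 100 GB (half the capacity), and no two of those can share a tape, so at least 6 tapes are needed.
So 6 is already optimal.

0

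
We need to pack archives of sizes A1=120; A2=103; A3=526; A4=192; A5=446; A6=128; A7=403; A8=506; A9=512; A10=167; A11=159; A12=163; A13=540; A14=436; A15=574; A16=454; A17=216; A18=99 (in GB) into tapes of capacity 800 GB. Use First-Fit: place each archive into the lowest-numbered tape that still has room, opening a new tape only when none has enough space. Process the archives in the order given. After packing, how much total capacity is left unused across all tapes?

1456

Put A1 (120 GB) in tape 1; 680 GB remain.
Put A2 (103 GB) in tape 1; 577 GB remain.
Put A3 (526 GB) in tape 1; 51 GB remain.
Put A4 (192 GB) in tape 2; 608 GB remain.
Put A5 (446 GB) in tape 2; 162 GB remain.
Put A6 (128 GB) in tape 2; 34 GB remain.
Put A7 (403 GB) in tape 3; 397 GB remain.
Put A8 (506 GB) in tape 4; 294 GB remain.
Put A9 (512 GB) in tape 5; 288 GB remain.
Put A10 (167 GB) in tape 3; 230 GB remain.
Put A11 (159 GB) in tape 3; 71 GB remain.
Put A12 (163 GB) in tape 4; 131 GB remain.
Put A13 (540 GB) in tape 6; 260 GB remain.
Put A14 (436 GB) in tape 7; 364 GB remain.
Put A15 (574 GB) in tape 8; 226 GB remain.
Put A16 (454 GB) in tape 9; 346 GB remain.
Put A17 (216 GB) in tape 5; 72 GB remain.
Put A18 (99 GB) in tape 4; 32 GB remain.
9 tapes × 800 GB = 7200 GB; used 5744 GB; unused 1456 GB.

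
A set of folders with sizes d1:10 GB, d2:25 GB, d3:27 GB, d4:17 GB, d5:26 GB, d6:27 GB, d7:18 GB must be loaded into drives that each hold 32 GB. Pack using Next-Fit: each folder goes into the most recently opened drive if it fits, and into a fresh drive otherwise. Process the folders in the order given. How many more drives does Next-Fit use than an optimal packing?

Next-Fit: [10] [25] [27] [17] [26] [27] [18] → 7 drives.
6 folders exceed 16 GB (half the capacity), and no two of those can share a drive, so at least 6 drives are needed.
An optimal packing achieves that bound: [27] [27] [26] [25] [18,10] [17] → 6 drives.
Excess: 7 − 6 = 1.

1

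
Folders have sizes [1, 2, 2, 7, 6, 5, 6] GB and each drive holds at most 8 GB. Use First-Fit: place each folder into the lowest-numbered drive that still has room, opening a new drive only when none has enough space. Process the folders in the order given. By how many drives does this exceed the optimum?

1

First-Fit: [1,2,2] [7] [6] [5] [6] → 5 drives.
Total size 29 GB; any packing needs at least ⌈29/8⌉ = 4 drives.
An optimal packing achieves that bound: [7,1] [6,2] [6,2] [5] → 4 drives.
Excess: 5 − 4 = 1.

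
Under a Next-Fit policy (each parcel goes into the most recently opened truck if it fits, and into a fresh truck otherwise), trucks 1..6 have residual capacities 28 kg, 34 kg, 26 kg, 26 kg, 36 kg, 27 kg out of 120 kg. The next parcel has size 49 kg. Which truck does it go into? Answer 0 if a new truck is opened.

Next-Fit only looks at truck 6, which has 27 kg free.
49 kg does not fit, so a new truck is opened.

0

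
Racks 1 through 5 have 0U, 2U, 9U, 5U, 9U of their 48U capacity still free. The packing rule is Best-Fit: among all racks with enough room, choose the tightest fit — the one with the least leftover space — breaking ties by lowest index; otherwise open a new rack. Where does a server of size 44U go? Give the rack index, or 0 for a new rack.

0

No rack has ≥ 44U free, so a new rack is opened.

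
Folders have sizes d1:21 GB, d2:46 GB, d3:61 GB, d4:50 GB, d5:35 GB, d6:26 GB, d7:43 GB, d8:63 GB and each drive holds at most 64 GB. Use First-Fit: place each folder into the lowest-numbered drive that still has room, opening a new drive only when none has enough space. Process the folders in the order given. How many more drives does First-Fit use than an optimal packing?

1

First-Fit: [21,35] [46] [61] [50] [26] [43] [63] → 7 drives.
Total size 345 GB; any packing needs at least ⌈345/64⌉ = 6 drives.
An optimal packing achieves that bound: [63] [61] [50] [46] [43,21] [35,26] → 6 drives.
Excess: 7 − 6 = 1.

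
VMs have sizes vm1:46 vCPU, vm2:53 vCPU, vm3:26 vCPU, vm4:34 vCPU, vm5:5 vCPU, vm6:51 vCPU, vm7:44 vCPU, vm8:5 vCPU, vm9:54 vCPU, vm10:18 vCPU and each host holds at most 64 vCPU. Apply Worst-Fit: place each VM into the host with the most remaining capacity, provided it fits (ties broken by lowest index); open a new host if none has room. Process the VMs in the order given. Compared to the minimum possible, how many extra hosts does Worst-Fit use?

1

Worst-Fit: [46,5] [53] [26,34] [51] [44,5] [54] [18] → 7 hosts.
Total size 336 vCPU; any packing needs at least ⌈336/64⌉ = 6 hosts.
An optimal packing achieves that bound: [54,5,5] [53] [51] [46,18] [44] [34,26] → 6 hosts.
Excess: 7 − 6 = 1.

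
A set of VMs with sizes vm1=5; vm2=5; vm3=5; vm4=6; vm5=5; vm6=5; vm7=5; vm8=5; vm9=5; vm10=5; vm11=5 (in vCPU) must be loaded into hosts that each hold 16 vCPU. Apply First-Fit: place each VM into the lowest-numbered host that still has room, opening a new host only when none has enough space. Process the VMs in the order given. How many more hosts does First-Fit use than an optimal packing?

0

First-Fit: [5,5,5] [6,5,5] [5,5,5] [5,5] → 4 hosts.
Total size 56 vCPU; any packing needs at least ⌈56/16⌉ = 4 hosts.
So 4 is already optimal.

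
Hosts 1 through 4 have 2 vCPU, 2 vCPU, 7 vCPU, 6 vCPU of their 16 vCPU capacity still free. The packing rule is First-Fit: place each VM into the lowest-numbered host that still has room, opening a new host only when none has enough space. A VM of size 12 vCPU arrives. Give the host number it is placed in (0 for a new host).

0

No host has ≥ 12 vCPU free, so a new host is opened.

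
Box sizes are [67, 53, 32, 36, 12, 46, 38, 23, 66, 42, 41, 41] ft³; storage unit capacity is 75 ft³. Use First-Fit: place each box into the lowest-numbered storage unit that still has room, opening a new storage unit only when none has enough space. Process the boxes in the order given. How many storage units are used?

67 ft³ → storage unit 1 (remaining 8 ft³)
53 ft³ → storage unit 2 (remaining 22 ft³)
32 ft³ → storage unit 3 (remaining 43 ft³)
36 ft³ → storage unit 3 (remaining 7 ft³)
12 ft³ → storage unit 2 (remaining 10 ft³)
46 ft³ → storage unit 4 (remaining 29 ft³)
38 ft³ → storage unit 5 (remaining 37 ft³)
23 ft³ → storage unit 4 (remaining 6 ft³)
66 ft³ → storage unit 6 (remaining 9 ft³)
42 ft³ → storage unit 7 (remaining 33 ft³)
41 ft³ → storage unit 8 (remaining 34 ft³)
41 ft³ → storage unit 9 (remaining 34 ft³)
Final storage units: [67] [53,12] [32,36] [46,23] [38] [66] [42] [41] [41].

9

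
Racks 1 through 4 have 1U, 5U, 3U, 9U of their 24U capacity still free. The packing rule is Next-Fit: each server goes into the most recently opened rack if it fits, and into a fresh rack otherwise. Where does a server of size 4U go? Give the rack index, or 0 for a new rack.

Next-Fit only looks at rack 4, which has 9U free.
4U fits there.

4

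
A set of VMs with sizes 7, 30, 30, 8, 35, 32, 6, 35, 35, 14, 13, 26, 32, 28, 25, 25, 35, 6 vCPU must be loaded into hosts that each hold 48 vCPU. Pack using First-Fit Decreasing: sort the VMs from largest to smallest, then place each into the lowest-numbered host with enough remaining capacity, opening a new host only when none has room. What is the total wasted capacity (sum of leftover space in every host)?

154

Sorted descending: 35, 35, 35, 35, 32, 32, 30, 30, 28, 26, 25, 25, 14, 13, 8, 7, 6, 6.
Put 35 vCPU in host 1; 13 vCPU remain.
Put 35 vCPU in host 2; 13 vCPU remain.
Put 35 vCPU in host 3; 13 vCPU remain.
Put 35 vCPU in host 4; 13 vCPU remain.
Put 32 vCPU in host 5; 16 vCPU remain.
Put 32 vCPU in host 6; 16 vCPU remain.
Put 30 vCPU in host 7; 18 vCPU remain.
Put 30 vCPU in host 8; 18 vCPU remain.
Put 28 vCPU in host 9; 20 vCPU remain.
Put 26 vCPU in host 10; 22 vCPU remain.
Put 25 vCPU in host 11; 23 vCPU remain.
Put 25 vCPU in host 12; 23 vCPU remain.
Put 14 vCPU in host 5; 2 vCPU remain.
Put 13 vCPU in host 1; 0 vCPU remain.
Put 8 vCPU in host 2; 5 vCPU remain.
Put 7 vCPU in host 3; 6 vCPU remain.
Put 6 vCPU in host 3; 0 vCPU remain.
Put 6 vCPU in host 4; 7 vCPU remain.
12 hosts × 48 vCPU = 576 vCPU; used 422 vCPU; unused 154 vCPU.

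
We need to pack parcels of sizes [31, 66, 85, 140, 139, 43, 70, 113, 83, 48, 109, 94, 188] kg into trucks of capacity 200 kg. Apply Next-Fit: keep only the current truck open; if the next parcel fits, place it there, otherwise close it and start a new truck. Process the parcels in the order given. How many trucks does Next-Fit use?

truck 1: place 31 kg, 169 kg left
truck 1: place 66 kg, 103 kg left
truck 1: place 85 kg, 18 kg left
truck 2: place 140 kg, 60 kg left
truck 3: place 139 kg, 61 kg left
truck 3: place 43 kg, 18 kg left
truck 4: place 70 kg, 130 kg left
truck 4: place 113 kg, 17 kg left
truck 5: place 83 kg, 117 kg left
truck 5: place 48 kg, 69 kg left
truck 6: place 109 kg, 91 kg left
truck 7: place 94 kg, 106 kg left
truck 8: place 188 kg, 12 kg left

8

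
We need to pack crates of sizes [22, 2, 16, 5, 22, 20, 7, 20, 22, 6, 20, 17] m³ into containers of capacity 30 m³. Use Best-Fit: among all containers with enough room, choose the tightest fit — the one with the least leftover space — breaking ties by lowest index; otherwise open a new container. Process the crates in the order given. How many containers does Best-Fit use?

container 1: place 22 m³, 8 m³ left
container 1: place 2 m³, 6 m³ left
container 2: place 16 m³, 14 m³ left
container 1: place 5 m³, 1 m³ left
container 3: place 22 m³, 8 m³ left
container 4: place 20 m³, 10 m³ left
container 3: place 7 m³, 1 m³ left
container 5: place 20 m³, 10 m³ left
container 6: place 22 m³, 8 m³ left
container 6: place 6 m³, 2 m³ left
container 7: place 20 m³, 10 m³ left
container 8: place 17 m³, 13 m³ left

8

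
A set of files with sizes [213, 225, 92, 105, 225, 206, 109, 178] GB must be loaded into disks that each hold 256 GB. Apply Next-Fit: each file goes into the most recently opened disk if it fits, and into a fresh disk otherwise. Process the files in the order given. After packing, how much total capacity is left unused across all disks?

439

Put 213 GB in disk 1; 43 GB remain.
Put 225 GB in disk 2; 31 GB remain.
Put 92 GB in disk 3; 164 GB remain.
Put 105 GB in disk 3; 59 GB remain.
Put 225 GB in disk 4; 31 GB remain.
Put 206 GB in disk 5; 50 GB remain.
Put 109 GB in disk 6; 147 GB remain.
Put 178 GB in disk 7; 78 GB remain.
7 disks × 256 GB = 1792 GB; used 1353 GB; unused 439 GB.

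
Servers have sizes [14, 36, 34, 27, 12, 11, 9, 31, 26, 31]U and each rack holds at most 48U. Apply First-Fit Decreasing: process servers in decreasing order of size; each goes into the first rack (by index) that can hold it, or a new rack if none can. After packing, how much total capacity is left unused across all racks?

Sorted descending: 36, 34, 31, 31, 27, 26, 14, 12, 11, 9.
rack 1: place 36U, 12U left
rack 2: place 34U, 14U left
rack 3: place 31U, 17U left
rack 4: place 31U, 17U left
rack 5: place 27U, 21U left
rack 6: place 26U, 22U left
rack 2: place 14U, 0U left
rack 1: place 12U, 0U left
rack 3: place 11U, 6U left
rack 4: place 9U, 8U left
6 racks × 48U = 288U; used 231U; unused 57U.

57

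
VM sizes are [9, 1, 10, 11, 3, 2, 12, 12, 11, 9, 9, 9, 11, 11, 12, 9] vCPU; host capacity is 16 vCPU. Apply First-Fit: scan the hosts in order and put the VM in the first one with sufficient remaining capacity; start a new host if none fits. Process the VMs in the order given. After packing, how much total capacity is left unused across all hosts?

67

host 1: place 9 vCPU, 7 vCPU left
host 1: place 1 vCPU, 6 vCPU left
host 2: place 10 vCPU, 6 vCPU left
host 3: place 11 vCPU, 5 vCPU left
host 1: place 3 vCPU, 3 vCPU left
host 1: place 2 vCPU, 1 vCPU left
host 4: place 12 vCPU, 4 vCPU left
host 5: place 12 vCPU, 4 vCPU left
host 6: place 11 vCPU, 5 vCPU left
host 7: place 9 vCPU, 7 vCPU left
host 8: place 9 vCPU, 7 vCPU left
host 9: place 9 vCPU, 7 vCPU left
host 10: place 11 vCPU, 5 vCPU left
host 11: place 11 vCPU, 5 vCPU left
host 12: place 12 vCPU, 4 vCPU left
host 13: place 9 vCPU, 7 vCPU left
13 hosts × 16 vCPU = 208 vCPU; used 141 vCPU; unused 67 vCPU.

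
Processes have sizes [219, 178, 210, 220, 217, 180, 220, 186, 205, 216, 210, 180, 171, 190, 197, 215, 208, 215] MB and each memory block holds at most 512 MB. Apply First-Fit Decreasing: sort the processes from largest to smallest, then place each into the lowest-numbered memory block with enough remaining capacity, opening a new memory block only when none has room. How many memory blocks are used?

9 memory blocks

Sorted descending: 220, 220, 219, 217, 216, 215, 215, 210, 210, 208, 205, 197, 190, 186, 180, 180, 178, 171.
Put 220 MB in memory block 1; 292 MB remain.
Put 220 MB in memory block 1; 72 MB remain.
Put 219 MB in memory block 2; 293 MB remain.
Put 217 MB in memory block 2; 76 MB remain.
Put 216 MB in memory block 3; 296 MB remain.
Put 215 MB in memory block 3; 81 MB remain.
Put 215 MB in memory block 4; 297 MB remain.
Put 210 MB in memory block 4; 87 MB remain.
Put 210 MB in memory block 5; 302 MB remain.
Put 208 MB in memory block 5; 94 MB remain.
Put 205 MB in memory block 6; 307 MB remain.
Put 197 MB in memory block 6; 110 MB remain.
Put 190 MB in memory block 7; 322 MB remain.
Put 186 MB in memory block 7; 136 MB remain.
Put 180 MB in memory block 8; 332 MB remain.
Put 180 MB in memory block 8; 152 MB remain.
Put 178 MB in memory block 9; 334 MB remain.
Put 171 MB in memory block 9; 163 MB remain.
Final memory blocks: [220,220] [219,217] [216,215] [215,210] [210,208] [205,197] [190,186] [180,180] [178,171].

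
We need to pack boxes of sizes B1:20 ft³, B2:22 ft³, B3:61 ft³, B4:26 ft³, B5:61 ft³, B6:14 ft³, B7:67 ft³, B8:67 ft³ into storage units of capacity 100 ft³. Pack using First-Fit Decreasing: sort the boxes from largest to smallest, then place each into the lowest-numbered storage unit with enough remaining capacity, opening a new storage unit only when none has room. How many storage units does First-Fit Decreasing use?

Sorted descending: 67, 67, 61, 61, 26, 22, 20, 14.
Put 67 ft³ in storage unit 1; 33 ft³ remain.
Put 67 ft³ in storage unit 2; 33 ft³ remain.
Put 61 ft³ in storage unit 3; 39 ft³ remain.
Put 61 ft³ in storage unit 4; 39 ft³ remain.
Put 26 ft³ in storage unit 1; 7 ft³ remain.
Put 22 ft³ in storage unit 2; 11 ft³ remain.
Put 20 ft³ in storage unit 3; 19 ft³ remain.
Put 14 ft³ in storage unit 3; 5 ft³ remain.
Final storage units: [67,26] [67,22] [61,20,14] [61].

4 storage units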